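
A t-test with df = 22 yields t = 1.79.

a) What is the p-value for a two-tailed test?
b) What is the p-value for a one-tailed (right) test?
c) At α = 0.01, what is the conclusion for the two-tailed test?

Using t-distribution with df = 22:
a) Two-tailed: p = 2×P(T > 1.79) = 0.0872
b) One-tailed: p = P(T > 1.79) = 0.0436
c) 0.0872 ≥ 0.01, fail to reject H₀

Answer: a) 0.0872, b) 0.0436, c) fail to reject H₀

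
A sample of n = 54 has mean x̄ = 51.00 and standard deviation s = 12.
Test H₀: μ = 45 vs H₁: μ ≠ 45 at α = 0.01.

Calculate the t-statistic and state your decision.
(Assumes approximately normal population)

df = n - 1 = 53
SE = s/√n = 12/√54 = 1.6330
t = (x̄ - μ₀)/SE = (51.00 - 45)/1.6330 = 3.6742
Critical value: t_{0.005,53} = ±2.672
p-value ≈ 0.0006
Decision: reject H₀

Answer: t = 3.6742, reject H₀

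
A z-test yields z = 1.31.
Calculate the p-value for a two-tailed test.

For z = 1.31:
p = 2×P(Z > |1.31|) = 2×(1 - Φ(1.31)) = 0.1902

Answer: p-value ≈ 0.1902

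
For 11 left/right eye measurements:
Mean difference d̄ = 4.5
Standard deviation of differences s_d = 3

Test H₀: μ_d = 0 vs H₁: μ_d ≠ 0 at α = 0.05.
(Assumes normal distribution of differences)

df = n - 1 = 10
SE = s_d/√n = 3/√11 = 0.9045
t = d̄/SE = 4.5/0.9045 = 4.9751
Critical value: t_{0.025,10} = ±2.228
p-value ≈ 0.0006
Decision: reject H₀

Answer: t = 4.9751, reject H₀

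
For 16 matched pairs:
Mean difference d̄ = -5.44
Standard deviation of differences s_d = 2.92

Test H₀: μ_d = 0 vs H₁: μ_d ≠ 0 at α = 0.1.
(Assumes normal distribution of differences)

Answer: t = -7.4521, reject H₀

Derivation:
df = n - 1 = 15
SE = s_d/√n = 2.92/√16 = 0.7300
t = d̄/SE = -5.44/0.7300 = -7.4521
Critical value: t_{0.05,15} = ±1.753
p-value < 0.0001
Decision: reject H₀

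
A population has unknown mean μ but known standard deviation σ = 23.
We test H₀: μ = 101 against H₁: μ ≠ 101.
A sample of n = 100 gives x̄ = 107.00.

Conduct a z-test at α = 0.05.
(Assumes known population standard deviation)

Standard error: SE = σ/√n = 23/√100 = 2.3000
z-statistic: z = (x̄ - μ₀)/SE = (107.00 - 101)/2.3000 = 2.6087
Critical value: ±1.960
p-value = 0.0091
Decision: reject H₀

Answer: z = 2.6087, reject H₀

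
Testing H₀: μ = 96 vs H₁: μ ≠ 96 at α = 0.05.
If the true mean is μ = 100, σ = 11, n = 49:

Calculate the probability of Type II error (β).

Answer: β ≈ 0.2791

Derivation:
SE = σ/√n = 11/√49 = 1.5714
Critical values: μ₀ ± z_0.025×SE = 96 ± 1.960×1.5714
Acceptance region: (92.9201, 99.0799)
Under H₁ (μ = 100): z_high = (99.0799 - 100)/1.5714 = -0.5855, z_low = (92.9201 - 100)/1.5714 = -4.5055
β = P(not reject | H₁) = Φ(-0.5855) - Φ(-4.5055) ≈ 0.2791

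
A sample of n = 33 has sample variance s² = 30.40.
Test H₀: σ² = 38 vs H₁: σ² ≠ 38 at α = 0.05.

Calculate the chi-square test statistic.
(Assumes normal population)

df = n - 1 = 32
χ² = (n-1)s²/σ₀² = 32×30.40/38 = 25.6000
Critical values: χ²_{0.975,32} = 18.291, χ²_{0.025,32} = 49.480
Rejection region: χ² < 18.291 or χ² > 49.480
Decision: fail to reject H₀

Answer: χ² = 25.6000, fail to reject H₀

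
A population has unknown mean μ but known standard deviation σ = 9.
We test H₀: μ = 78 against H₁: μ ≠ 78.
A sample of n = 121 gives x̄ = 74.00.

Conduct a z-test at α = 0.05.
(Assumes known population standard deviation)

Answer: z = -4.8888, reject H₀

Derivation:
Standard error: SE = σ/√n = 9/√121 = 0.8182
z-statistic: z = (x̄ - μ₀)/SE = (74.00 - 78)/0.8182 = -4.8888
Critical value: ±1.960
p-value < 0.0001
Decision: reject H₀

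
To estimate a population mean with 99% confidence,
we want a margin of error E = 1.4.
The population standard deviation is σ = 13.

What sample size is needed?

z_0.005 = 2.576
n = (z×σ/E)² = (2.576×13/1.4)²
n = 572.1664
Round up: n = 573

Answer: n = 573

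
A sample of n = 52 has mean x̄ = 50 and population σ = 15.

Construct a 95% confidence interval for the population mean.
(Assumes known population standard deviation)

Confidence level: 95%, α = 0.05
z_0.025 = 1.960
SE = σ/√n = 15/√52 = 2.0801
Margin of error = 1.960 × 2.0801 = 4.0770
CI: x̄ ± margin = 50 ± 4.0770
CI: (45.9230, 54.0770)

Answer: (45.9230, 54.0770)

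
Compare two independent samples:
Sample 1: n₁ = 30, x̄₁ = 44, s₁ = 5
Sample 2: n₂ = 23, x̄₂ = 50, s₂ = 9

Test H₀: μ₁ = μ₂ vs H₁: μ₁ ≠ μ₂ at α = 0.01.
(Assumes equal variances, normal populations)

Answer: t = -3.0878, reject H₀

Derivation:
Pooled variance: s²_p = [29×5² + 22×9²]/(51) = 49.1569
s_p = 7.0112
SE = s_p×√(1/n₁ + 1/n₂) = 7.0112×√(1/30 + 1/23) = 1.9431
t = (x̄₁ - x̄₂)/SE = (44 - 50)/1.9431 = -3.0878
df = 51, t-critical = ±2.676
Decision: reject H₀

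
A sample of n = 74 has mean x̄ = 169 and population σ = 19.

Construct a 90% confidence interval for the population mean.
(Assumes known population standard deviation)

Confidence level: 90%, α = 0.1
z_0.05 = 1.645
SE = σ/√n = 19/√74 = 2.2087
Margin of error = 1.645 × 2.2087 = 3.6333
CI: x̄ ± margin = 169 ± 3.6333
CI: (165.3667, 172.6333)

Answer: (165.3667, 172.6333)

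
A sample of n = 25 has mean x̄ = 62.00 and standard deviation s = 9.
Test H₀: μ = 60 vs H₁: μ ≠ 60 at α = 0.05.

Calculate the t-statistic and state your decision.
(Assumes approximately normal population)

df = n - 1 = 24
SE = s/√n = 9/√25 = 1.8000
t = (x̄ - μ₀)/SE = (62.00 - 60)/1.8000 = 1.1111
Critical value: t_{0.025,24} = ±2.064
p-value ≈ 0.2775
Decision: fail to reject H₀

Answer: t = 1.1111, fail to reject H₀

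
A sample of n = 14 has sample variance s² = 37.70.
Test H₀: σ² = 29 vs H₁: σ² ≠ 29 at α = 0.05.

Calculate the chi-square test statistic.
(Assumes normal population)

df = n - 1 = 13
χ² = (n-1)s²/σ₀² = 13×37.70/29 = 16.9000
Critical values: χ²_{0.975,13} = 5.009, χ²_{0.025,13} = 24.736
Rejection region: χ² < 5.009 or χ² > 24.736
Decision: fail to reject H₀

Answer: χ² = 16.9000, fail to reject H₀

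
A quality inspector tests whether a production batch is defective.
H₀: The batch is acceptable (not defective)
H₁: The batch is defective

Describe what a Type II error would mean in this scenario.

Type I error: rejecting H₀ when it is actually true (false positive).
Type II error: failing to reject H₀ when H₁ is actually true (false negative).

Answer: Shipping a defective batch to customers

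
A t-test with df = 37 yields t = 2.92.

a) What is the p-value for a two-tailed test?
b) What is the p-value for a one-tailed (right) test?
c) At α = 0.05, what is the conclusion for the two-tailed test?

Answer: a) 0.0059, b) 0.0030, c) reject H₀

Derivation:
Using t-distribution with df = 37:
a) Two-tailed: p = 2×P(T > 2.92) = 0.0059
b) One-tailed: p = P(T > 2.92) = 0.0030
c) 0.0059 < 0.05, reject H₀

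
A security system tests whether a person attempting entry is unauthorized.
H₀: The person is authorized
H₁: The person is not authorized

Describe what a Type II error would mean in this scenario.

Type I error (α): Rejecting H₀ when H₀ is true
Type II error (β): Failing to reject H₀ when H₁ is true

Answer: Granting entry to an unauthorized person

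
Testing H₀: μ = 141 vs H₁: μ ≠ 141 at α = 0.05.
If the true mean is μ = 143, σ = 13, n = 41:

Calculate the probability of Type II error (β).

Answer: β ≈ 0.8336

Derivation:
SE = σ/√n = 13/√41 = 2.0303
Critical values: μ₀ ± z_0.025×SE = 141 ± 1.960×2.0303
Acceptance region: (137.0206, 144.9794)
Under H₁ (μ = 143): z_high = (144.9794 - 143)/2.0303 = 0.9749, z_low = (137.0206 - 143)/2.0303 = -2.9451
β = P(not reject | H₁) = Φ(0.9749) - Φ(-2.9451) ≈ 0.8336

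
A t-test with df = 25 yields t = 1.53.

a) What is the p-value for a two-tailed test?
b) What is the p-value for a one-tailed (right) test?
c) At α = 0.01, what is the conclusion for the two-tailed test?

Answer: a) 0.1386, b) 0.0693, c) fail to reject H₀

Derivation:
Using t-distribution with df = 25:
a) Two-tailed: p = 2×P(T > 1.53) = 0.1386
b) One-tailed: p = P(T > 1.53) = 0.0693
c) 0.1386 ≥ 0.01, fail to reject H₀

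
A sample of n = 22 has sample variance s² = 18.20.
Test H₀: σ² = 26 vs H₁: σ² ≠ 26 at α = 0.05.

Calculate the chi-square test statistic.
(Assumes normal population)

df = n - 1 = 21
χ² = (n-1)s²/σ₀² = 21×18.20/26 = 14.7000
Critical values: χ²_{0.975,21} = 10.283, χ²_{0.025,21} = 35.479
Rejection region: χ² < 10.283 or χ² > 35.479
Decision: fail to reject H₀

Answer: χ² = 14.7000, fail to reject H₀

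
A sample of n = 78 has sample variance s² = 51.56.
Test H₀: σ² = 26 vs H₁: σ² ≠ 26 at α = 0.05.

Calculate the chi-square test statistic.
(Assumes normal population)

df = n - 1 = 77
χ² = (n-1)s²/σ₀² = 77×51.56/26 = 152.6969
Critical values: χ²_{0.975,77} = 54.623, χ²_{0.025,77} = 103.158
Rejection region: χ² < 54.623 or χ² > 103.158
Decision: reject H₀

Answer: χ² = 152.6969, reject H₀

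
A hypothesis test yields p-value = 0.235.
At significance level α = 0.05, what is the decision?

Compare p-value to α:
0.235 ≥ 0.05
Decision: fail to reject H₀

Answer: fail to reject H₀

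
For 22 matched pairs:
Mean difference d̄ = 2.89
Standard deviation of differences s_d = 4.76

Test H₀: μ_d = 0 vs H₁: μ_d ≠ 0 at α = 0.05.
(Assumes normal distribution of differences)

df = n - 1 = 21
SE = s_d/√n = 4.76/√22 = 1.0148
t = d̄/SE = 2.89/1.0148 = 2.8479
Critical value: t_{0.025,21} = ±2.080
p-value ≈ 0.0096
Decision: reject H₀

Answer: t = 2.8479, reject H₀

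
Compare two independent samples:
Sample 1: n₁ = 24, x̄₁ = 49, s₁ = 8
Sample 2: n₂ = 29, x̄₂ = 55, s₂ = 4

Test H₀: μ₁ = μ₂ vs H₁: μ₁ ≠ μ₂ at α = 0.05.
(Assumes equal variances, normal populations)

Pooled variance: s²_p = [23×8² + 28×4²]/(51) = 37.6471
s_p = 6.1357
SE = s_p×√(1/n₁ + 1/n₂) = 6.1357×√(1/24 + 1/29) = 1.6932
t = (x̄₁ - x̄₂)/SE = (49 - 55)/1.6932 = -3.5436
df = 51, t-critical = ±2.008
Decision: reject H₀

Answer: t = -3.5436, reject H₀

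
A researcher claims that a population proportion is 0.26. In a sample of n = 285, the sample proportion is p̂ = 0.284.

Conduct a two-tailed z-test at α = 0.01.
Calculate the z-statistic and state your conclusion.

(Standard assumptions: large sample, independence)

H₀: p = 0.26, H₁: p ≠ 0.26
Standard error: SE = √(p₀(1-p₀)/n) = √(0.26×0.74/285) = 0.025982
z-statistic: z = (p̂ - p₀)/SE = (0.284 - 0.26)/0.025982 = 0.9237
Critical value: z_0.005 = ±2.576
p-value = 0.3556
Decision: fail to reject H₀ at α = 0.01

Answer: z = 0.9237, fail to reject H₀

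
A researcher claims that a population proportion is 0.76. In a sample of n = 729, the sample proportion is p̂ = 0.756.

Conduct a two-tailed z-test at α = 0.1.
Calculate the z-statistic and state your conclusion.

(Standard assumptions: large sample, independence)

H₀: p = 0.76, H₁: p ≠ 0.76
Standard error: SE = √(p₀(1-p₀)/n) = √(0.76×0.24/729) = 0.015818
z-statistic: z = (p̂ - p₀)/SE = (0.756 - 0.76)/0.015818 = -0.2529
Critical value: z_0.05 = ±1.645
p-value = 0.8003
Decision: fail to reject H₀ at α = 0.1

Answer: z = -0.2529, fail to reject H₀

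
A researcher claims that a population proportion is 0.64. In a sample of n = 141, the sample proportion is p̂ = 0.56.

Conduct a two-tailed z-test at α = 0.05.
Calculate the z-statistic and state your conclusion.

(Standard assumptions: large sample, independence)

H₀: p = 0.64, H₁: p ≠ 0.64
Standard error: SE = √(p₀(1-p₀)/n) = √(0.64×0.36/141) = 0.040423
z-statistic: z = (p̂ - p₀)/SE = (0.56 - 0.64)/0.040423 = -1.9791
Critical value: z_0.025 = ±1.960
p-value = 0.0478
Decision: reject H₀ at α = 0.05

Answer: z = -1.9791, reject H₀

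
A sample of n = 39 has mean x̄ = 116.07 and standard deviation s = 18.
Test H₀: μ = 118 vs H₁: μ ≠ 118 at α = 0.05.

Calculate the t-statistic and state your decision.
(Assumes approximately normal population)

Answer: t = -0.6696, fail to reject H₀

Derivation:
df = n - 1 = 38
SE = s/√n = 18/√39 = 2.8823
t = (x̄ - μ₀)/SE = (116.07 - 118)/2.8823 = -0.6696
Critical value: t_{0.025,38} = ±2.024
p-value ≈ 0.5072
Decision: fail to reject H₀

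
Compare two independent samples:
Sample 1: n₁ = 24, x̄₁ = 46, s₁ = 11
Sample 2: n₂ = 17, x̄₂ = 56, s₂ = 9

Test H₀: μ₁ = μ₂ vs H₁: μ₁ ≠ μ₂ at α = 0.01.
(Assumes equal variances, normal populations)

Answer: t = -3.0846, reject H₀

Derivation:
Pooled variance: s²_p = [23×11² + 16×9²]/(39) = 104.5897
s_p = 10.2269
SE = s_p×√(1/n₁ + 1/n₂) = 10.2269×√(1/24 + 1/17) = 3.2419
t = (x̄₁ - x̄₂)/SE = (46 - 56)/3.2419 = -3.0846
df = 39, t-critical = ±2.708
Decision: reject H₀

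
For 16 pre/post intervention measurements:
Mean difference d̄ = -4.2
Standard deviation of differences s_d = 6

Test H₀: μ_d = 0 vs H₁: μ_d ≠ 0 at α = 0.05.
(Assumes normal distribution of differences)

df = n - 1 = 15
SE = s_d/√n = 6/√16 = 1.5000
t = d̄/SE = -4.2/1.5000 = -2.8000
Critical value: t_{0.025,15} = ±2.131
p-value ≈ 0.0135
Decision: reject H₀

Answer: t = -2.8000, reject H₀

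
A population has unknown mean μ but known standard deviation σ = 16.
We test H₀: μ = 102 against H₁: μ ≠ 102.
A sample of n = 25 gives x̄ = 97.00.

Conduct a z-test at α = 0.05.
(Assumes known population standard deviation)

Standard error: SE = σ/√n = 16/√25 = 3.2000
z-statistic: z = (x̄ - μ₀)/SE = (97.00 - 102)/3.2000 = -1.5625
Critical value: ±1.960
p-value = 0.1182
Decision: fail to reject H₀

Answer: z = -1.5625, fail to reject H₀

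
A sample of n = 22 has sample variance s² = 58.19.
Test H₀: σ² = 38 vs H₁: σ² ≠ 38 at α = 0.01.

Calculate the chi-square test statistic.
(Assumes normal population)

df = n - 1 = 21
χ² = (n-1)s²/σ₀² = 21×58.19/38 = 32.1576
Critical values: χ²_{0.995,21} = 8.034, χ²_{0.005,21} = 41.401
Rejection region: χ² < 8.034 or χ² > 41.401
Decision: fail to reject H₀

Answer: χ² = 32.1576, fail to reject H₀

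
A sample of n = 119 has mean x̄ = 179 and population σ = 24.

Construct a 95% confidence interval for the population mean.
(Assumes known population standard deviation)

Answer: (174.6878, 183.3122)

Derivation:
Confidence level: 95%, α = 0.05
z_0.025 = 1.960
SE = σ/√n = 24/√119 = 2.2001
Margin of error = 1.960 × 2.2001 = 4.3122
CI: x̄ ± margin = 179 ± 4.3122
CI: (174.6878, 183.3122)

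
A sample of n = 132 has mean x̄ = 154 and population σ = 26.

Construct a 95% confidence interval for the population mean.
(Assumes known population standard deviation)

Confidence level: 95%, α = 0.05
z_0.025 = 1.960
SE = σ/√n = 26/√132 = 2.2630
Margin of error = 1.960 × 2.2630 = 4.4355
CI: x̄ ± margin = 154 ± 4.4355
CI: (149.5645, 158.4355)

Answer: (149.5645, 158.4355)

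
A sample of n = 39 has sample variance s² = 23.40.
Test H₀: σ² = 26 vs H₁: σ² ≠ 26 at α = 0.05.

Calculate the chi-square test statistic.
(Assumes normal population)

Answer: χ² = 34.2000, fail to reject H₀

Derivation:
df = n - 1 = 38
χ² = (n-1)s²/σ₀² = 38×23.40/26 = 34.2000
Critical values: χ²_{0.975,38} = 22.878, χ²_{0.025,38} = 56.896
Rejection region: χ² < 22.878 or χ² > 56.896
Decision: fail to reject H₀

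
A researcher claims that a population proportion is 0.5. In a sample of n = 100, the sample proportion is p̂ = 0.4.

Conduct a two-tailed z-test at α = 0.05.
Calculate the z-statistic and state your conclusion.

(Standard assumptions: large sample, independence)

Answer: z = -2.0000, reject H₀

Derivation:
H₀: p = 0.5, H₁: p ≠ 0.5
Standard error: SE = √(p₀(1-p₀)/n) = √(0.5×0.5/100) = 0.050000
z-statistic: z = (p̂ - p₀)/SE = (0.4 - 0.5)/0.050000 = -2.0000
Critical value: z_0.025 = ±1.960
p-value = 0.0455
Decision: reject H₀ at α = 0.05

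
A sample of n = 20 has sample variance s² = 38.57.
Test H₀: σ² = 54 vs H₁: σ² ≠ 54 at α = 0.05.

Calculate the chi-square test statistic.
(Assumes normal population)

df = n - 1 = 19
χ² = (n-1)s²/σ₀² = 19×38.57/54 = 13.5709
Critical values: χ²_{0.975,19} = 8.907, χ²_{0.025,19} = 32.852
Rejection region: χ² < 8.907 or χ² > 32.852
Decision: fail to reject H₀

Answer: χ² = 13.5709, fail to reject H₀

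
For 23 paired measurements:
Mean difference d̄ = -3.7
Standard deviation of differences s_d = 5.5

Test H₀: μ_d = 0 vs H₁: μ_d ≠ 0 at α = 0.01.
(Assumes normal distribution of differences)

df = n - 1 = 22
SE = s_d/√n = 5.5/√23 = 1.1468
t = d̄/SE = -3.7/1.1468 = -3.2264
Critical value: t_{0.005,22} = ±2.819
p-value ≈ 0.0039
Decision: reject H₀

Answer: t = -3.2264, reject H₀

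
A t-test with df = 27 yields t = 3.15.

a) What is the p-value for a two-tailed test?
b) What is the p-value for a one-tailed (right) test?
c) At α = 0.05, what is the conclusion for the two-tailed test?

Using t-distribution with df = 27:
a) Two-tailed: p = 2×P(T > 3.15) = 0.0040
b) One-tailed: p = P(T > 3.15) = 0.0020
c) 0.0040 < 0.05, reject H₀

Answer: a) 0.0040, b) 0.0020, c) reject H₀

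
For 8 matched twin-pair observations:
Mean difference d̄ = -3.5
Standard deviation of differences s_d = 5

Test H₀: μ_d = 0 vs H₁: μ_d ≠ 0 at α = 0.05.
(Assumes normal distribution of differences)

Answer: t = -1.9799, fail to reject H₀

Derivation:
df = n - 1 = 7
SE = s_d/√n = 5/√8 = 1.7678
t = d̄/SE = -3.5/1.7678 = -1.9799
Critical value: t_{0.025,7} = ±2.365
p-value ≈ 0.0882
Decision: fail to reject H₀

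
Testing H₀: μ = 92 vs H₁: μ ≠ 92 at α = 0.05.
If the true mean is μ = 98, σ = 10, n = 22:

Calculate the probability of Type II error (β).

Answer: β ≈ 0.1965

Derivation:
SE = σ/√n = 10/√22 = 2.1320
Critical values: μ₀ ± z_0.025×SE = 92 ± 1.960×2.1320
Acceptance region: (87.8213, 96.1787)
Under H₁ (μ = 98): z_high = (96.1787 - 98)/2.1320 = -0.8543, z_low = (87.8213 - 98)/2.1320 = -4.7742
β = P(not reject | H₁) = Φ(-0.8543) - Φ(-4.7742) ≈ 0.1965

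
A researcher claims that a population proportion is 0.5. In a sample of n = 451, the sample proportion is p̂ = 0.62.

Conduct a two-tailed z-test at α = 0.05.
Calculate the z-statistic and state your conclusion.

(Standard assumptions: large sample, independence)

Answer: z = 5.0968, reject H₀

Derivation:
H₀: p = 0.5, H₁: p ≠ 0.5
Standard error: SE = √(p₀(1-p₀)/n) = √(0.5×0.5/451) = 0.023544
z-statistic: z = (p̂ - p₀)/SE = (0.62 - 0.5)/0.023544 = 5.0968
Critical value: z_0.025 = ±1.960
p-value < 0.0001
Decision: reject H₀ at α = 0.05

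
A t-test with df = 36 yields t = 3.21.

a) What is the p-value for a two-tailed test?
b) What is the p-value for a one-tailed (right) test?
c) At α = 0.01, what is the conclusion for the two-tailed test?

Answer: a) 0.0028, b) 0.0014, c) reject H₀

Derivation:
Using t-distribution with df = 36:
a) Two-tailed: p = 2×P(T > 3.21) = 0.0028
b) One-tailed: p = P(T > 3.21) = 0.0014
c) 0.0028 < 0.01, reject H₀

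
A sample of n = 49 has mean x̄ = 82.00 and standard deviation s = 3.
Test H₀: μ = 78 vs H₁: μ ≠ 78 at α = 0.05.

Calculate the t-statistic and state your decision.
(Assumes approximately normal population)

df = n - 1 = 48
SE = s/√n = 3/√49 = 0.4286
t = (x̄ - μ₀)/SE = (82.00 - 78)/0.4286 = 9.3327
Critical value: t_{0.025,48} = ±2.011
p-value < 0.0001
Decision: reject H₀

Answer: t = 9.3327, reject H₀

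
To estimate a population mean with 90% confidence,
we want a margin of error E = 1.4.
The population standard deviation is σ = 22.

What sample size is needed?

Answer: n = 669

Derivation:
z_0.05 = 1.645
n = (z×σ/E)² = (1.645×22/1.4)²
n = 668.2225
Round up: n = 669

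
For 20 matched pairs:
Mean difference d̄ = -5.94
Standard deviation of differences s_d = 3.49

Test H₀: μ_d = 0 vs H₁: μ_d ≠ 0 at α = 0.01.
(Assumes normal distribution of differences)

Answer: t = -7.6115, reject H₀

Derivation:
df = n - 1 = 19
SE = s_d/√n = 3.49/√20 = 0.7804
t = d̄/SE = -5.94/0.7804 = -7.6115
Critical value: t_{0.005,19} = ±2.861
p-value < 0.0001
Decision: reject H₀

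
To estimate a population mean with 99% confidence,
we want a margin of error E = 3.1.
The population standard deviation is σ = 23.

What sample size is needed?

Answer: n = 366

Derivation:
z_0.005 = 2.576
n = (z×σ/E)² = (2.576×23/3.1)²
n = 365.2784
Round up: n = 366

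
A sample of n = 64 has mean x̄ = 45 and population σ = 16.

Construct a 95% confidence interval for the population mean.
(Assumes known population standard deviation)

Answer: (41.0800, 48.9200)

Derivation:
Confidence level: 95%, α = 0.05
z_0.025 = 1.960
SE = σ/√n = 16/√64 = 2.0000
Margin of error = 1.960 × 2.0000 = 3.9200
CI: x̄ ± margin = 45 ± 3.9200
CI: (41.0800, 48.9200)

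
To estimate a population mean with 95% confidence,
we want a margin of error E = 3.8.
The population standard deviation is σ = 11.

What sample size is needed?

z_0.025 = 1.960
n = (z×σ/E)² = (1.960×11/3.8)²
n = 32.1907
Round up: n = 33

Answer: n = 33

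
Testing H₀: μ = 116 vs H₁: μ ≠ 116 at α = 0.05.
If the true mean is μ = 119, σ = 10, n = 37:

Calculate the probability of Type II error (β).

Answer: β ≈ 0.5537

Derivation:
SE = σ/√n = 10/√37 = 1.6440
Critical values: μ₀ ± z_0.025×SE = 116 ± 1.960×1.6440
Acceptance region: (112.7778, 119.2222)
Under H₁ (μ = 119): z_high = (119.2222 - 119)/1.6440 = 0.1352, z_low = (112.7778 - 119)/1.6440 = -3.7848
β = P(not reject | H₁) = Φ(0.1352) - Φ(-3.7848) ≈ 0.5537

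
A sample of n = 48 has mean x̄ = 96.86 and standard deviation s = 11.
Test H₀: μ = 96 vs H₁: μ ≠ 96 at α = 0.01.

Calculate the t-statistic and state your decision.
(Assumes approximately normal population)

df = n - 1 = 47
SE = s/√n = 11/√48 = 1.5877
t = (x̄ - μ₀)/SE = (96.86 - 96)/1.5877 = 0.5417
Critical value: t_{0.005,47} = ±2.685
p-value ≈ 0.5906
Decision: fail to reject H₀

Answer: t = 0.5417, fail to reject H₀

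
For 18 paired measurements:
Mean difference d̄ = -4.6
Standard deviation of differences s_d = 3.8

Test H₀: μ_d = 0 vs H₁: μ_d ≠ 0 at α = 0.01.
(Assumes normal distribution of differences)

Answer: t = -5.1356, reject H₀

Derivation:
df = n - 1 = 17
SE = s_d/√n = 3.8/√18 = 0.8957
t = d̄/SE = -4.6/0.8957 = -5.1356
Critical value: t_{0.005,17} = ±2.898
p-value ≈ 0.0001
Decision: reject H₀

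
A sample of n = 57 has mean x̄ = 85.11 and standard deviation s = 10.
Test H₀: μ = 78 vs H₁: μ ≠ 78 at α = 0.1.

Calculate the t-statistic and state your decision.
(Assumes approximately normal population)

df = n - 1 = 56
SE = s/√n = 10/√57 = 1.3245
t = (x̄ - μ₀)/SE = (85.11 - 78)/1.3245 = 5.3681
Critical value: t_{0.05,56} = ±1.673
p-value < 0.0001
Decision: reject H₀

Answer: t = 5.3681, reject H₀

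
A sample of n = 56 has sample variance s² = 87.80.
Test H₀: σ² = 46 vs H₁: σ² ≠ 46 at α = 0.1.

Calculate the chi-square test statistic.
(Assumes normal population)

df = n - 1 = 55
χ² = (n-1)s²/σ₀² = 55×87.80/46 = 104.9783
Critical values: χ²_{0.95,55} = 38.958, χ²_{0.05,55} = 73.311
Rejection region: χ² < 38.958 or χ² > 73.311
Decision: reject H₀

Answer: χ² = 104.9783, reject H₀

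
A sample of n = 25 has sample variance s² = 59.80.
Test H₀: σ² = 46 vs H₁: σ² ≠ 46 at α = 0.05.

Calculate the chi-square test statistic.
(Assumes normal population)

Answer: χ² = 31.2000, fail to reject H₀

Derivation:
df = n - 1 = 24
χ² = (n-1)s²/σ₀² = 24×59.80/46 = 31.2000
Critical values: χ²_{0.975,24} = 12.401, χ²_{0.025,24} = 39.364
Rejection region: χ² < 12.401 or χ² > 39.364
Decision: fail to reject H₀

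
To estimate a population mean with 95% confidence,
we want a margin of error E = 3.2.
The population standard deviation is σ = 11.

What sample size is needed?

Answer: n = 46

Derivation:
z_0.025 = 1.960
n = (z×σ/E)² = (1.960×11/3.2)²
n = 45.3939
Round up: n = 46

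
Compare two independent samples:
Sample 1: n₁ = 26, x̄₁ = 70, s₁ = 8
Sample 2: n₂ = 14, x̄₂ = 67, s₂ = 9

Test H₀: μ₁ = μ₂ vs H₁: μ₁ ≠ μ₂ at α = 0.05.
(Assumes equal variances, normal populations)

Answer: t = 1.0831, fail to reject H₀

Derivation:
Pooled variance: s²_p = [25×8² + 13×9²]/(38) = 69.8158
s_p = 8.3556
SE = s_p×√(1/n₁ + 1/n₂) = 8.3556×√(1/26 + 1/14) = 2.7699
t = (x̄₁ - x̄₂)/SE = (70 - 67)/2.7699 = 1.0831
df = 38, t-critical = ±2.024
Decision: fail to reject H₀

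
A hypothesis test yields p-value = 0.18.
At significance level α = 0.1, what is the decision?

Answer: fail to reject H₀

Derivation:
Compare p-value to α:
0.18 ≥ 0.1
Decision: fail to reject H₀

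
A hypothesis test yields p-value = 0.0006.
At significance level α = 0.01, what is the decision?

Answer: reject H₀

Derivation:
Compare p-value to α:
0.0006 < 0.01
Decision: reject H₀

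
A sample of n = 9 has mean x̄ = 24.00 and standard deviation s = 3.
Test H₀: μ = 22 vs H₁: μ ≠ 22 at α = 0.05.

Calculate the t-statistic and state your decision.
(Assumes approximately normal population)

df = n - 1 = 8
SE = s/√n = 3/√9 = 1.0000
t = (x̄ - μ₀)/SE = (24.00 - 22)/1.0000 = 2.0000
Critical value: t_{0.025,8} = ±2.306
p-value ≈ 0.0805
Decision: fail to reject H₀

Answer: t = 2.0000, fail to reject H₀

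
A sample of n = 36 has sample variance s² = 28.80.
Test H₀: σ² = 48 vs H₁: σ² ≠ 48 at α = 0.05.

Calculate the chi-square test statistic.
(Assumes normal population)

Answer: χ² = 21.0000, fail to reject H₀

Derivation:
df = n - 1 = 35
χ² = (n-1)s²/σ₀² = 35×28.80/48 = 21.0000
Critical values: χ²_{0.975,35} = 20.569, χ²_{0.025,35} = 53.203
Rejection region: χ² < 20.569 or χ² > 53.203
Decision: fail to reject H₀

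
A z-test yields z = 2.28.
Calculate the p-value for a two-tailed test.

Answer: p-value ≈ 0.0226

Derivation:
For z = 2.28:
p = 2×P(Z > |2.28|) = 2×(1 - Φ(2.28)) = 0.0226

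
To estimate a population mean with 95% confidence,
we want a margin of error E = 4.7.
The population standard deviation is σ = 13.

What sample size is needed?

z_0.025 = 1.960
n = (z×σ/E)² = (1.960×13/4.7)²
n = 29.3902
Round up: n = 30

Answer: n = 30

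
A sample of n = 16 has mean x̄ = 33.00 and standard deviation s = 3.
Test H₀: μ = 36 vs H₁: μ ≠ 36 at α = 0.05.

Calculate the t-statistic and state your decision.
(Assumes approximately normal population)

df = n - 1 = 15
SE = s/√n = 3/√16 = 0.7500
t = (x̄ - μ₀)/SE = (33.00 - 36)/0.7500 = -4.0000
Critical value: t_{0.025,15} = ±2.131
p-value ≈ 0.0012
Decision: reject H₀

Answer: t = -4.0000, reject H₀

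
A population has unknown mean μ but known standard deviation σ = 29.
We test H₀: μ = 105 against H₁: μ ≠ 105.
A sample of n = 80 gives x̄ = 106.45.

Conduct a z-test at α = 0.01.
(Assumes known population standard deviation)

Answer: z = 0.4472, fail to reject H₀

Derivation:
Standard error: SE = σ/√n = 29/√80 = 3.2423
z-statistic: z = (x̄ - μ₀)/SE = (106.45 - 105)/3.2423 = 0.4472
Critical value: ±2.576
p-value = 0.6547
Decision: fail to reject H₀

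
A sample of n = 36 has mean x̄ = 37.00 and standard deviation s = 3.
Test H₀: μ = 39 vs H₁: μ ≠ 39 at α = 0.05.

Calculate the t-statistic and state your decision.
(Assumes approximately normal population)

Answer: t = -4.0000, reject H₀

Derivation:
df = n - 1 = 35
SE = s/√n = 3/√36 = 0.5000
t = (x̄ - μ₀)/SE = (37.00 - 39)/0.5000 = -4.0000
Critical value: t_{0.025,35} = ±2.030
p-value ≈ 0.0003
Decision: reject H₀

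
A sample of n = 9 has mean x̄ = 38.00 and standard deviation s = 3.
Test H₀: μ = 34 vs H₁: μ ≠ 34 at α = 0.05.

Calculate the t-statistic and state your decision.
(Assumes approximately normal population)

df = n - 1 = 8
SE = s/√n = 3/√9 = 1.0000
t = (x̄ - μ₀)/SE = (38.00 - 34)/1.0000 = 4.0000
Critical value: t_{0.025,8} = ±2.306
p-value ≈ 0.0039
Decision: reject H₀

Answer: t = 4.0000, reject H₀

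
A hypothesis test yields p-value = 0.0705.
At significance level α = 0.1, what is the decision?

Compare p-value to α:
0.0705 < 0.1
Decision: reject H₀

Answer: reject H₀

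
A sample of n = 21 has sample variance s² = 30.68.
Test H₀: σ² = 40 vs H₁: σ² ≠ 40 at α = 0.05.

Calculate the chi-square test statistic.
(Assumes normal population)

Answer: χ² = 15.3400, fail to reject H₀

Derivation:
df = n - 1 = 20
χ² = (n-1)s²/σ₀² = 20×30.68/40 = 15.3400
Critical values: χ²_{0.975,20} = 9.591, χ²_{0.025,20} = 34.170
Rejection region: χ² < 9.591 or χ² > 34.170
Decision: fail to reject H₀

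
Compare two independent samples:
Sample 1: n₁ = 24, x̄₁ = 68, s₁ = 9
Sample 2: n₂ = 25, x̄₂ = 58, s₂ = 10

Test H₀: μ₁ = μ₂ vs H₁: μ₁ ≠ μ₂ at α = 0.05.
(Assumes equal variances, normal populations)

Pooled variance: s²_p = [23×9² + 24×10²]/(47) = 90.7021
s_p = 9.5238
SE = s_p×√(1/n₁ + 1/n₂) = 9.5238×√(1/24 + 1/25) = 2.7217
t = (x̄₁ - x̄₂)/SE = (68 - 58)/2.7217 = 3.6742
df = 47, t-critical = ±2.012
Decision: reject H₀

Answer: t = 3.6742, reject H₀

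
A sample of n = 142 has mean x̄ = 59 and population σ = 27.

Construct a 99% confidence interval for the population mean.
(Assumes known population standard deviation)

Confidence level: 99%, α = 0.01
z_0.005 = 2.576
SE = σ/√n = 27/√142 = 2.2658
Margin of error = 2.576 × 2.2658 = 5.8367
CI: x̄ ± margin = 59 ± 5.8367
CI: (53.1633, 64.8367)

Answer: (53.1633, 64.8367)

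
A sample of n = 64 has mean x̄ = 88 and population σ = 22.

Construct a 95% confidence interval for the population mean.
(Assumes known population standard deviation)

Answer: (82.6100, 93.3900)

Derivation:
Confidence level: 95%, α = 0.05
z_0.025 = 1.960
SE = σ/√n = 22/√64 = 2.7500
Margin of error = 1.960 × 2.7500 = 5.3900
CI: x̄ ± margin = 88 ± 5.3900
CI: (82.6100, 93.3900)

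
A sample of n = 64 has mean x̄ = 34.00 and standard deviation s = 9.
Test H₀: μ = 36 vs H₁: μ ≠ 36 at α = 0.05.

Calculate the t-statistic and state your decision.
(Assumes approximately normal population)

Answer: t = -1.7778, fail to reject H₀

Derivation:
df = n - 1 = 63
SE = s/√n = 9/√64 = 1.1250
t = (x̄ - μ₀)/SE = (34.00 - 36)/1.1250 = -1.7778
Critical value: t_{0.025,63} = ±1.998
p-value ≈ 0.0803
Decision: fail to reject H₀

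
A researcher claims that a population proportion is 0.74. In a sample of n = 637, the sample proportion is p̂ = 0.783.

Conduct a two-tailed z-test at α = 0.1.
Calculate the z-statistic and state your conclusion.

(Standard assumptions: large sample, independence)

H₀: p = 0.74, H₁: p ≠ 0.74
Standard error: SE = √(p₀(1-p₀)/n) = √(0.74×0.26/637) = 0.017379
z-statistic: z = (p̂ - p₀)/SE = (0.783 - 0.74)/0.017379 = 2.4743
Critical value: z_0.05 = ±1.645
p-value = 0.0133
Decision: reject H₀ at α = 0.1

Answer: z = 2.4743, reject H₀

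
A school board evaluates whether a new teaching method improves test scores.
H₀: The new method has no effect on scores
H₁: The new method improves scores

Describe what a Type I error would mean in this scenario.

Type I error (α): Rejecting H₀ when H₀ is true
Type II error (β): Failing to reject H₀ when H₁ is true

Answer: Concluding the new method improves scores when it actually doesn't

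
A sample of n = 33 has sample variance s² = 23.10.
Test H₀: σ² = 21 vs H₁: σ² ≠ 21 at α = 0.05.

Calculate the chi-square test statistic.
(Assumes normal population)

Answer: χ² = 35.2000, fail to reject H₀

Derivation:
df = n - 1 = 32
χ² = (n-1)s²/σ₀² = 32×23.10/21 = 35.2000
Critical values: χ²_{0.975,32} = 18.291, χ²_{0.025,32} = 49.480
Rejection region: χ² < 18.291 or χ² > 49.480
Decision: fail to reject H₀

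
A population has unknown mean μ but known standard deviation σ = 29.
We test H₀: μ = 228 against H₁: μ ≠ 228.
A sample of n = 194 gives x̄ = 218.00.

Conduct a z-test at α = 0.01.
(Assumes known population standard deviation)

Standard error: SE = σ/√n = 29/√194 = 2.0821
z-statistic: z = (x̄ - μ₀)/SE = (218.00 - 228)/2.0821 = -4.8028
Critical value: ±2.576
p-value < 0.0001
Decision: reject H₀

Answer: z = -4.8028, reject H₀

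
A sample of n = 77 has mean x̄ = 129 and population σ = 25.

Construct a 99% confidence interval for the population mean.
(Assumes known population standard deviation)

Answer: (121.6610, 136.3390)

Derivation:
Confidence level: 99%, α = 0.01
z_0.005 = 2.576
SE = σ/√n = 25/√77 = 2.8490
Margin of error = 2.576 × 2.8490 = 7.3390
CI: x̄ ± margin = 129 ± 7.3390
CI: (121.6610, 136.3390)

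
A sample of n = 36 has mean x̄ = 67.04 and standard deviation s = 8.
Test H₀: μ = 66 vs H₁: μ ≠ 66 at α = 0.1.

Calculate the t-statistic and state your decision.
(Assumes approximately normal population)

Answer: t = 0.7800, fail to reject H₀

Derivation:
df = n - 1 = 35
SE = s/√n = 8/√36 = 1.3333
t = (x̄ - μ₀)/SE = (67.04 - 66)/1.3333 = 0.7800
Critical value: t_{0.05,35} = ±1.690
p-value ≈ 0.4406
Decision: fail to reject H₀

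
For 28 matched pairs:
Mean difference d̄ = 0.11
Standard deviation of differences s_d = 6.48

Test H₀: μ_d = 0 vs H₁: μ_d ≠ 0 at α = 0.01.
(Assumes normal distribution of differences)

df = n - 1 = 27
SE = s_d/√n = 6.48/√28 = 1.2246
t = d̄/SE = 0.11/1.2246 = 0.0898
Critical value: t_{0.005,27} = ±2.771
p-value ≈ 0.9291
Decision: fail to reject H₀

Answer: t = 0.0898, fail to reject H₀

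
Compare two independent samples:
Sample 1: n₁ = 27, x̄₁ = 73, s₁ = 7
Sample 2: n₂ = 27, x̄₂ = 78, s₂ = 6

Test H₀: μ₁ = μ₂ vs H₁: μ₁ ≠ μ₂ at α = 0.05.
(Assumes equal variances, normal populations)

Pooled variance: s²_p = [26×7² + 26×6²]/(52) = 42.5000
s_p = 6.5192
SE = s_p×√(1/n₁ + 1/n₂) = 6.5192×√(1/27 + 1/27) = 1.7743
t = (x̄₁ - x̄₂)/SE = (73 - 78)/1.7743 = -2.8180
df = 52, t-critical = ±2.007
Decision: reject H₀

Answer: t = -2.8180, reject H₀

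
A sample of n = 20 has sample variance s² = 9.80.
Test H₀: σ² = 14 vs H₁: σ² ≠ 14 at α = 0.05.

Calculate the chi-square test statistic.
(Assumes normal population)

Answer: χ² = 13.3000, fail to reject H₀

Derivation:
df = n - 1 = 19
χ² = (n-1)s²/σ₀² = 19×9.80/14 = 13.3000
Critical values: χ²_{0.975,19} = 8.907, χ²_{0.025,19} = 32.852
Rejection region: χ² < 8.907 or χ² > 32.852
Decision: fail to reject H₀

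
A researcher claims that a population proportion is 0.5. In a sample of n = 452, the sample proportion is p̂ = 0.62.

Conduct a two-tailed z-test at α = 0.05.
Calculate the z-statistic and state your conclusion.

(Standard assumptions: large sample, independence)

H₀: p = 0.5, H₁: p ≠ 0.5
Standard error: SE = √(p₀(1-p₀)/n) = √(0.5×0.5/452) = 0.023518
z-statistic: z = (p̂ - p₀)/SE = (0.62 - 0.5)/0.023518 = 5.1025
Critical value: z_0.025 = ±1.960
p-value < 0.0001
Decision: reject H₀ at α = 0.05

Answer: z = 5.1025, reject H₀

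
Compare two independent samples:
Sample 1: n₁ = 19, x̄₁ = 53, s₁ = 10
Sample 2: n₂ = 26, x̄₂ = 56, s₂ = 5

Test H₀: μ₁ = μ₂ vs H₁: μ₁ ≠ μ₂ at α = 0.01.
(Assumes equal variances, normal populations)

Pooled variance: s²_p = [18×10² + 25×5²]/(43) = 56.3953
s_p = 7.5097
SE = s_p×√(1/n₁ + 1/n₂) = 7.5097×√(1/19 + 1/26) = 2.2666
t = (x̄₁ - x̄₂)/SE = (53 - 56)/2.2666 = -1.3236
df = 43, t-critical = ±2.695
Decision: fail to reject H₀

Answer: t = -1.3236, fail to reject H₀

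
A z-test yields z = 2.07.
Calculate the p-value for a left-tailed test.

Answer: p-value ≈ 0.9808

Derivation:
For z = 2.07:
p = P(Z < 2.07) = Φ(2.07) = 0.9808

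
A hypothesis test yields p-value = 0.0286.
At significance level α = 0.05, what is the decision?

Answer: reject H₀

Derivation:
Compare p-value to α:
0.0286 < 0.05
Decision: reject H₀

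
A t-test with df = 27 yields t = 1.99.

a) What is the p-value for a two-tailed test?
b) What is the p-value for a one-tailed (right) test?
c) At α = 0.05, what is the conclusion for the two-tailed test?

Answer: a) 0.0568, b) 0.0284, c) fail to reject H₀

Derivation:
Using t-distribution with df = 27:
a) Two-tailed: p = 2×P(T > 1.99) = 0.0568
b) One-tailed: p = P(T > 1.99) = 0.0284
c) 0.0568 ≥ 0.05, fail to reject H₀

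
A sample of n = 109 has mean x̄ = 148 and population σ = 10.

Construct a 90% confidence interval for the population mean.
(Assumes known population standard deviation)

Confidence level: 90%, α = 0.1
z_0.05 = 1.645
SE = σ/√n = 10/√109 = 0.9578
Margin of error = 1.645 × 0.9578 = 1.5756
CI: x̄ ± margin = 148 ± 1.5756
CI: (146.4244, 149.5756)

Answer: (146.4244, 149.5756)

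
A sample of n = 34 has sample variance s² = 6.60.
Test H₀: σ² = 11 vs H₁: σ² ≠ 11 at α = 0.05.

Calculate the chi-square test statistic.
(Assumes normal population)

Answer: χ² = 19.8000, fail to reject H₀

Derivation:
df = n - 1 = 33
χ² = (n-1)s²/σ₀² = 33×6.60/11 = 19.8000
Critical values: χ²_{0.975,33} = 19.047, χ²_{0.025,33} = 50.725
Rejection region: χ² < 19.047 or χ² > 50.725
Decision: fail to reject H₀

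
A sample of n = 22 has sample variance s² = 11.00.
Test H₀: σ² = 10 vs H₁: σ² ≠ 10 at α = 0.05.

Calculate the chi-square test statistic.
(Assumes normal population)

Answer: χ² = 23.1000, fail to reject H₀

Derivation:
df = n - 1 = 21
χ² = (n-1)s²/σ₀² = 21×11.00/10 = 23.1000
Critical values: χ²_{0.975,21} = 10.283, χ²_{0.025,21} = 35.479
Rejection region: χ² < 10.283 or χ² > 35.479
Decision: fail to reject H₀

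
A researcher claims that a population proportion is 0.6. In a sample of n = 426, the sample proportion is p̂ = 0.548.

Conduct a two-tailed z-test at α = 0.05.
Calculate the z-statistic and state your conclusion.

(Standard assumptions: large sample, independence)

H₀: p = 0.6, H₁: p ≠ 0.6
Standard error: SE = √(p₀(1-p₀)/n) = √(0.6×0.4/426) = 0.023736
z-statistic: z = (p̂ - p₀)/SE = (0.548 - 0.6)/0.023736 = -2.1908
Critical value: z_0.025 = ±1.960
p-value = 0.0285
Decision: reject H₀ at α = 0.05

Answer: z = -2.1908, reject H₀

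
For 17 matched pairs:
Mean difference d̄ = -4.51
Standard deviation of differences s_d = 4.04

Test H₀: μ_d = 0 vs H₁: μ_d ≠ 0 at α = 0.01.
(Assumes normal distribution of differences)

Answer: t = -4.6030, reject H₀

Derivation:
df = n - 1 = 16
SE = s_d/√n = 4.04/√17 = 0.9798
t = d̄/SE = -4.51/0.9798 = -4.6030
Critical value: t_{0.005,16} = ±2.921
p-value ≈ 0.0003
Decision: reject H₀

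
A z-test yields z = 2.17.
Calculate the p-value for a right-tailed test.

Answer: p-value ≈ 0.0150

Derivation:
For z = 2.17:
p = P(Z > 2.17) = 1 - Φ(2.17) = 0.0150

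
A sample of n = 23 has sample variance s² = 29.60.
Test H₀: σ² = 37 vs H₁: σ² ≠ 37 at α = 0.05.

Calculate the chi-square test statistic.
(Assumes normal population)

Answer: χ² = 17.6000, fail to reject H₀

Derivation:
df = n - 1 = 22
χ² = (n-1)s²/σ₀² = 22×29.60/37 = 17.6000
Critical values: χ²_{0.975,22} = 10.982, χ²_{0.025,22} = 36.781
Rejection region: χ² < 10.982 or χ² > 36.781
Decision: fail to reject H₀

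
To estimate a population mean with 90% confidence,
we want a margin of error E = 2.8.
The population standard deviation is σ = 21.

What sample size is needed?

Answer: n = 153

Derivation:
z_0.05 = 1.645
n = (z×σ/E)² = (1.645×21/2.8)²
n = 152.2139
Round up: n = 153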